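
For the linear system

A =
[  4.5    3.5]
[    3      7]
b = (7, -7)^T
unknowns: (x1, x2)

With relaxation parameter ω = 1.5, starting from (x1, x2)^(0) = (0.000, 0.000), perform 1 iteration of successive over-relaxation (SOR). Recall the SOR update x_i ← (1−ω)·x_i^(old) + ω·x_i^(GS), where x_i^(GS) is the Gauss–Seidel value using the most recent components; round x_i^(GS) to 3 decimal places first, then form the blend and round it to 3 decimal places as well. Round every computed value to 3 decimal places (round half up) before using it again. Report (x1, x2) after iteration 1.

(2.334, -3.000)

Iteration 1:
  x1: GS value = (7 - (3.5)·0.000) / (4.5) = 1.556;  x1 ← (1−ω)·0.000 + ω·1.556 = 2.334
  x2: GS value = (-7 - (3)·2.334) / (7) = -2.000;  x2 ← (1−ω)·0.000 + ω·-2.000 = -3.000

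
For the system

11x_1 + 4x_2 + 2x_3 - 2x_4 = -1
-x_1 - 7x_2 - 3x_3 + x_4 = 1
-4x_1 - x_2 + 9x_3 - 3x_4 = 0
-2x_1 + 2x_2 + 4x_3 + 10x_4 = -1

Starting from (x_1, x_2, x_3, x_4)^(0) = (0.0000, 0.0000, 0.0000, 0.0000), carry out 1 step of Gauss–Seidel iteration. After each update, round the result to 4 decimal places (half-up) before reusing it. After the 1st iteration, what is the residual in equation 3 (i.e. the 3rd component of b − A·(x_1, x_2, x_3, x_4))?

Iteration 1:
  x_1 = (-1 - (4)·0.0000 - (2)·0.0000 - (-2)·0.0000) / (11) = -0.0909
  x_2 = (1 - (-1)·-0.0909 - (-3)·0.0000 - (1)·0.0000) / (-7) = -0.1299
  x_3 = (0 - (-4)·-0.0909 - (-1)·-0.1299 - (-3)·0.0000) / (9) = -0.0548
  x_4 = (-1 - (-2)·-0.0909 - (2)·-0.1299 - (4)·-0.0548) / (10) = -0.0703
Residual b − A·x = (0.4885, -0.0943, -0.2112, 0.0002)

-0.2112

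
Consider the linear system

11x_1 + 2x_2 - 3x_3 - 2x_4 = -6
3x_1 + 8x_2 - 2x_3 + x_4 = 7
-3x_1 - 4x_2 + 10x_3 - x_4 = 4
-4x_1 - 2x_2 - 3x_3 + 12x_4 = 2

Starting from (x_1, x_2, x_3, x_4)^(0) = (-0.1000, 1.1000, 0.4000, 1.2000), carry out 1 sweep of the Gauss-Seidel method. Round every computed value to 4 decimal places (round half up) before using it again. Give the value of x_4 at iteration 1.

Iteration 1:
  x_1 = (-6 - (2)·1.1000 - (-3)·0.4000 - (-2)·1.2000) / (11) = -0.4182
  x_2 = (7 - (3)·-0.4182 - (-2)·0.4000 - (1)·1.2000) / (8) = 0.9818
  x_3 = (4 - (-3)·-0.4182 - (-4)·0.9818 - (-1)·1.2000) / (10) = 0.7873
  x_4 = (2 - (-4)·-0.4182 - (-2)·0.9818 - (-3)·0.7873) / (12) = 0.3877

0.3877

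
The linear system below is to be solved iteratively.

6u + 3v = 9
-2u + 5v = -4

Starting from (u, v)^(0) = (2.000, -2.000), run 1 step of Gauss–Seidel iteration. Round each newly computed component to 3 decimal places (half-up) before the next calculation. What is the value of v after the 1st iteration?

Iteration 1:
  u = (9 - (3)·-2.000) / (6) = 2.500
  v = (-4 - (-2)·2.500) / (5) = 0.200

0.200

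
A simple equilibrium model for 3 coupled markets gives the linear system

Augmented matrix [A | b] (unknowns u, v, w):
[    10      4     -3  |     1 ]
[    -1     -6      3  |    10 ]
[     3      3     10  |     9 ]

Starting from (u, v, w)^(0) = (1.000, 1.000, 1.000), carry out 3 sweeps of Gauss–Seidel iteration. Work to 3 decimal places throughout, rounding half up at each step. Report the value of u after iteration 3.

0.873

Iteration 1:
  u = (1 - (4)·1.000 - (-3)·1.000) / (10) = 0.000
  v = (10 - (-1)·0.000 - (3)·1.000) / (-6) = -1.167
  w = (9 - (3)·0.000 - (3)·-1.167) / (10) = 1.250
Iteration 2:
  u = (1 - (4)·-1.167 - (-3)·1.250) / (10) = 0.942
  v = (10 - (-1)·0.942 - (3)·1.250) / (-6) = -1.199
  w = (9 - (3)·0.942 - (3)·-1.199) / (10) = 0.977
Iteration 3:
  u = (1 - (4)·-1.199 - (-3)·0.977) / (10) = 0.873
  v = (10 - (-1)·0.873 - (3)·0.977) / (-6) = -1.324
  w = (9 - (3)·0.873 - (3)·-1.324) / (10) = 1.035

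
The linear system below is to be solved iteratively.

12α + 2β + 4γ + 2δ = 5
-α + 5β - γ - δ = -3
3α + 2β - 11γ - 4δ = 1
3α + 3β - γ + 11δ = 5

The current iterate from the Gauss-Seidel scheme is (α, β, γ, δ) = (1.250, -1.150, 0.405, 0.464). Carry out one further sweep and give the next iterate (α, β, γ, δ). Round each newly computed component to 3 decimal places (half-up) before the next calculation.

(0.396, -0.347, -0.215, 0.422)

One sweep:
  α = (5 - (2)·-1.150 - (4)·0.405 - (2)·0.464) / (12) = 0.396
  β = (-3 - (-1)·0.396 - (-1)·0.405 - (-1)·0.464) / (5) = -0.347
  γ = (1 - (3)·0.396 - (2)·-0.347 - (-4)·0.464) / (-11) = -0.215
  δ = (5 - (3)·0.396 - (3)·-0.347 - (-1)·-0.215) / (11) = 0.422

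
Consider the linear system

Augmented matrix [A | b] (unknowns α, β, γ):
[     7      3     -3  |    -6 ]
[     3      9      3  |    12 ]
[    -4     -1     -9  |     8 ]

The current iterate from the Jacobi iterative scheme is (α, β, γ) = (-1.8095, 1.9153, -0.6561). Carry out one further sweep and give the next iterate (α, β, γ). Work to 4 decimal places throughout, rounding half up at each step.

(-1.9592, 2.1552, -0.2975)

One sweep:
  α = (-6 - (3)·1.9153 - (-3)·-0.6561) / (7) = -1.9592
  β = (12 - (3)·-1.8095 - (3)·-0.6561) / (9) = 2.1552
  γ = (8 - (-4)·-1.8095 - (-1)·1.9153) / (-9) = -0.2975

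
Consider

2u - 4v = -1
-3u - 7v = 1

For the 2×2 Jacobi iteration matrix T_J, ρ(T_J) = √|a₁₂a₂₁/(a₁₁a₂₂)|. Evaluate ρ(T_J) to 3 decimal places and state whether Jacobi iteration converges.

a₁₂a₂₁/(a₁₁a₂₂) = (-4)·(-3) / ((2)·(-7)) = -0.857143
ρ = √|-0.857143| = √0.857143 = 0.926
ρ < 1, so Jacobi converges

0.926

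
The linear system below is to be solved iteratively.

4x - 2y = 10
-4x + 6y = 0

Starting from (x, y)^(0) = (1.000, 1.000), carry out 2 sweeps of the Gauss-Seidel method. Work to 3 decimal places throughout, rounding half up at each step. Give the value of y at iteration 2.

2.333

Iteration 1:
  x = (10 - (-2)·1.000) / (4) = 3.000
  y = (0 - (-4)·3.000) / (6) = 2.000
Iteration 2:
  x = (10 - (-2)·2.000) / (4) = 3.500
  y = (0 - (-4)·3.500) / (6) = 2.333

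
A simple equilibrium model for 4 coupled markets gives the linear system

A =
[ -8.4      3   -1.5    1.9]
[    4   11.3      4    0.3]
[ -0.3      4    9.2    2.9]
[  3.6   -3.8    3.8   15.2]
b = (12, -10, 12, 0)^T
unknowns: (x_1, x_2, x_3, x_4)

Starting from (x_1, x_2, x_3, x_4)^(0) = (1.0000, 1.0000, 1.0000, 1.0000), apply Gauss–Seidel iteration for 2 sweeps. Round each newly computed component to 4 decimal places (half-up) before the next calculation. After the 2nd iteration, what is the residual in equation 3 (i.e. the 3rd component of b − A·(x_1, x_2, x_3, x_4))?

-0.7291

Iteration 1:
  x_1 = (12 - (3)·1.0000 - (-1.5)·1.0000 - (1.9)·1.0000) / (-8.4) = -1.0238
  x_2 = (-10 - (4)·-1.0238 - (4)·1.0000 - (0.3)·1.0000) / (11.3) = -0.9031
  x_3 = (12 - (-0.3)·-1.0238 - (4)·-0.9031 - (2.9)·1.0000) / (9.2) = 1.3484
  x_4 = (0 - (3.6)·-1.0238 - (-3.8)·-0.9031 - (3.8)·1.3484) / (15.2) = -0.3204
Iteration 2:
  x_1 = (12 - (3)·-0.9031 - (-1.5)·1.3484 - (1.9)·-0.3204) / (-8.4) = -2.0644
  x_2 = (-10 - (4)·-2.0644 - (4)·1.3484 - (0.3)·-0.3204) / (11.3) = -0.6230
  x_3 = (12 - (-0.3)·-2.0644 - (4)·-0.6230 - (2.9)·-0.3204) / (9.2) = 1.6089
  x_4 = (0 - (3.6)·-2.0644 - (-3.8)·-0.6230 - (3.8)·1.6089) / (15.2) = -0.0690
Residual b − A·x = (-0.9275, -1.1174, -0.7291, -0.0006)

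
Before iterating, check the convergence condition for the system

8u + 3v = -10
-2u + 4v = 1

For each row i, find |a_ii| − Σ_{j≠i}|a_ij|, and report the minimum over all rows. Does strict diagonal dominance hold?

2

row 1: |8| − (3) = 5
row 2: |4| − (2) = 2
minimum over rows = 2 → strictly diagonally dominant (convergence guaranteed)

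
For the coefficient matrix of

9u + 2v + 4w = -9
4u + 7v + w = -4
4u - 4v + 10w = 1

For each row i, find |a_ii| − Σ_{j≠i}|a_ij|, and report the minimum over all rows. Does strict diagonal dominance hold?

row 1: |9| − (2+4) = 3
row 2: |7| − (4+1) = 2
row 3: |10| − (4+4) = 2
minimum over rows = 2 → strictly diagonally dominant (convergence guaranteed)

2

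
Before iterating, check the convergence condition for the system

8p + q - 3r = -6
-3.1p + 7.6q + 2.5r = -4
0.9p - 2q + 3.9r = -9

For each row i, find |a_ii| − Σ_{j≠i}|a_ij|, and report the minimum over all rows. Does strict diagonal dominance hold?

1

row 1: |8| − (1+3) = 4
row 2: |7.6| − (3.1+2.5) = 2
row 3: |3.9| − (0.9+2) = 1
minimum over rows = 1 → strictly diagonally dominant (convergence guaranteed)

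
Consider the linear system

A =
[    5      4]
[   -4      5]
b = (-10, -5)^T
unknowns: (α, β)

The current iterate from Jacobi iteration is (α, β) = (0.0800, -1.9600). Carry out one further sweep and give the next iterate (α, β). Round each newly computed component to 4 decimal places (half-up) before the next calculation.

(-0.4320, -0.9360)

One sweep:
  α = (-10 - (4)·-1.9600) / (5) = -0.4320
  β = (-5 - (-4)·0.0800) / (5) = -0.9360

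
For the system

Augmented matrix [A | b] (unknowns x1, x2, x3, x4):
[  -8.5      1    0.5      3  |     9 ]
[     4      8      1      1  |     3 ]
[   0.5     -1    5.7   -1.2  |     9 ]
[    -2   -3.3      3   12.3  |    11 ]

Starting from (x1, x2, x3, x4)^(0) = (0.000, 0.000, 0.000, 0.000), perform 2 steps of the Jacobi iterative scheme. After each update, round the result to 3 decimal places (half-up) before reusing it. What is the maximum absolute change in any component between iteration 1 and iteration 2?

Iteration 1:
  x1 = (9 - (1)·0.000 - (0.5)·0.000 - (3)·0.000) / (-8.5) = -1.059
  x2 = (3 - (4)·0.000 - (1)·0.000 - (1)·0.000) / (8) = 0.375
  x3 = (9 - (0.5)·0.000 - (-1)·0.000 - (-1.2)·0.000) / (5.7) = 1.579
  x4 = (11 - (-2)·0.000 - (-3.3)·0.000 - (3)·0.000) / (12.3) = 0.894
Iteration 2:
  x1 = (9 - (1)·0.375 - (0.5)·1.579 - (3)·0.894) / (-8.5) = -0.606
  x2 = (3 - (4)·-1.059 - (1)·1.579 - (1)·0.894) / (8) = 0.595
  x3 = (9 - (0.5)·-1.059 - (-1)·0.375 - (-1.2)·0.894) / (5.7) = 1.926
  x4 = (11 - (-2)·-1.059 - (-3.3)·0.375 - (3)·1.579) / (12.3) = 0.438
Change: (0.453, 0.220, 0.347, -0.456) → max |·| = 0.456

0.456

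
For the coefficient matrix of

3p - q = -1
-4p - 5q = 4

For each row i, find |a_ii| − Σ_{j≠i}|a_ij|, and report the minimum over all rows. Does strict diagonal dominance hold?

row 1: |3| − (1) = 2
row 2: |-5| − (4) = 1
minimum over rows = 1 → strictly diagonally dominant (convergence guaranteed)

1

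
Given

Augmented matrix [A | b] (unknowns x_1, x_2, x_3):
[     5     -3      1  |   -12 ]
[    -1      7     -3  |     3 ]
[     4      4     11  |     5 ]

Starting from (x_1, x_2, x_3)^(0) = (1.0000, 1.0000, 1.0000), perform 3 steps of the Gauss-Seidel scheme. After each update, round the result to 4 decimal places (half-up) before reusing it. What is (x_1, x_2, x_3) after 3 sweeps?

Iteration 1:
  x_1 = (-12 - (-3)·1.0000 - (1)·1.0000) / (5) = -2.0000
  x_2 = (3 - (-1)·-2.0000 - (-3)·1.0000) / (7) = 0.5714
  x_3 = (5 - (4)·-2.0000 - (4)·0.5714) / (11) = 0.9740
Iteration 2:
  x_1 = (-12 - (-3)·0.5714 - (1)·0.9740) / (5) = -2.2520
  x_2 = (3 - (-1)·-2.2520 - (-3)·0.9740) / (7) = 0.5243
  x_3 = (5 - (4)·-2.2520 - (4)·0.5243) / (11) = 1.0828
Iteration 3:
  x_1 = (-12 - (-3)·0.5243 - (1)·1.0828) / (5) = -2.3020
  x_2 = (3 - (-1)·-2.3020 - (-3)·1.0828) / (7) = 0.5638
  x_3 = (5 - (4)·-2.3020 - (4)·0.5638) / (11) = 1.0866

(-2.3020, 0.5638, 1.0866)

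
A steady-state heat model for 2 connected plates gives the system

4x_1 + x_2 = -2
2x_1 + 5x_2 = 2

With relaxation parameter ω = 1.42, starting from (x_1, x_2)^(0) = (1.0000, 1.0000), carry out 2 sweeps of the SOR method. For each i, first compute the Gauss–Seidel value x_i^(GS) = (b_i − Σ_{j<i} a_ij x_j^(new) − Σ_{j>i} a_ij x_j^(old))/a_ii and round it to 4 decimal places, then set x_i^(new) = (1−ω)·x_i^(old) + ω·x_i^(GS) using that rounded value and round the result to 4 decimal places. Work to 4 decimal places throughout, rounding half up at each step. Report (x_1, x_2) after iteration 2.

Iteration 1:
  x_1: GS value = (-2 - (1)·1.0000) / (4) = -0.7500;  x_1 ← (1−ω)·1.0000 + ω·-0.7500 = -1.4850
  x_2: GS value = (2 - (2)·-1.4850) / (5) = 0.9940;  x_2 ← (1−ω)·1.0000 + ω·0.9940 = 0.9915
Iteration 2:
  x_1: GS value = (-2 - (1)·0.9915) / (4) = -0.7479;  x_1 ← (1−ω)·-1.4850 + ω·-0.7479 = -0.4383
  x_2: GS value = (2 - (2)·-0.4383) / (5) = 0.5753;  x_2 ← (1−ω)·0.9915 + ω·0.5753 = 0.4005

(-0.4383, 0.4005)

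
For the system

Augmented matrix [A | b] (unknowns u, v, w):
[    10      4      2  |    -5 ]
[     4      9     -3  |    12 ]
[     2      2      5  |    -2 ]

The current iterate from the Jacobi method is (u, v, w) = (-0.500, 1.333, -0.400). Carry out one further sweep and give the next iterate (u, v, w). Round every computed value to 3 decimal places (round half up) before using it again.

One sweep:
  u = (-5 - (4)·1.333 - (2)·-0.400) / (10) = -0.953
  v = (12 - (4)·-0.500 - (-3)·-0.400) / (9) = 1.422
  w = (-2 - (2)·-0.500 - (2)·1.333) / (5) = -0.733

(-0.953, 1.422, -0.733)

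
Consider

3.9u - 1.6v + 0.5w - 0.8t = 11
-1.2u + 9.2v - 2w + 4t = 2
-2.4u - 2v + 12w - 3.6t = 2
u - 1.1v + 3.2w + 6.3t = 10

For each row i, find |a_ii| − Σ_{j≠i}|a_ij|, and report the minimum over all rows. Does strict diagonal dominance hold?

row 1: |3.9| − (1.6+0.5+0.8) = 1
row 2: |9.2| − (1.2+2+4) = 2
row 3: |12| − (2.4+2+3.6) = 4
row 4: |6.3| − (1+1.1+3.2) = 1
minimum over rows = 1 → strictly diagonally dominant (convergence guaranteed)

1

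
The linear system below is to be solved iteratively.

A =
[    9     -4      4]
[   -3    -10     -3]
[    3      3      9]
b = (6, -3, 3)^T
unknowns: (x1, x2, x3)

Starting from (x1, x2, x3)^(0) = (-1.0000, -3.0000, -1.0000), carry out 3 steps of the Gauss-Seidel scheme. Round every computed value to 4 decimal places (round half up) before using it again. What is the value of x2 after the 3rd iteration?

Iteration 1:
  x1 = (6 - (-4)·-3.0000 - (4)·-1.0000) / (9) = -0.2222
  x2 = (-3 - (-3)·-0.2222 - (-3)·-1.0000) / (-10) = 0.6667
  x3 = (3 - (3)·-0.2222 - (3)·0.6667) / (9) = 0.1852
Iteration 2:
  x1 = (6 - (-4)·0.6667 - (4)·0.1852) / (9) = 0.8807
  x2 = (-3 - (-3)·0.8807 - (-3)·0.1852) / (-10) = -0.0198
  x3 = (3 - (3)·0.8807 - (3)·-0.0198) / (9) = 0.0464
Iteration 3:
  x1 = (6 - (-4)·-0.0198 - (4)·0.0464) / (9) = 0.6372
  x2 = (-3 - (-3)·0.6372 - (-3)·0.0464) / (-10) = 0.0949
  x3 = (3 - (3)·0.6372 - (3)·0.0949) / (9) = 0.0893

0.0949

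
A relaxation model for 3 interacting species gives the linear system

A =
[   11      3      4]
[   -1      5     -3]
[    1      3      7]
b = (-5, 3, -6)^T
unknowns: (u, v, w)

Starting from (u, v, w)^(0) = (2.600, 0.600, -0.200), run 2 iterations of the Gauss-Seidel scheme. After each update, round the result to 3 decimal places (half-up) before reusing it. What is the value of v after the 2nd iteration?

Iteration 1:
  u = (-5 - (3)·0.600 - (4)·-0.200) / (11) = -0.545
  v = (3 - (-1)·-0.545 - (-3)·-0.200) / (5) = 0.371
  w = (-6 - (1)·-0.545 - (3)·0.371) / (7) = -0.938
Iteration 2:
  u = (-5 - (3)·0.371 - (4)·-0.938) / (11) = -0.215
  v = (3 - (-1)·-0.215 - (-3)·-0.938) / (5) = -0.006
  w = (-6 - (1)·-0.215 - (3)·-0.006) / (7) = -0.824

-0.006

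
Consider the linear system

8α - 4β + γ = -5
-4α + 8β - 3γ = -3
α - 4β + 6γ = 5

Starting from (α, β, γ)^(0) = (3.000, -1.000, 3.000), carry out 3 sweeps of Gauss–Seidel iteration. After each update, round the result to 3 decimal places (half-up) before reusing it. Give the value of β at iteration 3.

Iteration 1:
  α = (-5 - (-4)·-1.000 - (1)·3.000) / (8) = -1.500
  β = (-3 - (-4)·-1.500 - (-3)·3.000) / (8) = 0.000
  γ = (5 - (1)·-1.500 - (-4)·0.000) / (6) = 1.083
Iteration 2:
  α = (-5 - (-4)·0.000 - (1)·1.083) / (8) = -0.760
  β = (-3 - (-4)·-0.760 - (-3)·1.083) / (8) = -0.349
  γ = (5 - (1)·-0.760 - (-4)·-0.349) / (6) = 0.727
Iteration 3:
  α = (-5 - (-4)·-0.349 - (1)·0.727) / (8) = -0.890
  β = (-3 - (-4)·-0.890 - (-3)·0.727) / (8) = -0.547
  γ = (5 - (1)·-0.890 - (-4)·-0.547) / (6) = 0.617

-0.547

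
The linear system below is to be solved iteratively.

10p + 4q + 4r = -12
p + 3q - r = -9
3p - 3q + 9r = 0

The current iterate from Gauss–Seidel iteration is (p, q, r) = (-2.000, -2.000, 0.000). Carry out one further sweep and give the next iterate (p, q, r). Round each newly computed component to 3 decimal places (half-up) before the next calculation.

(-0.400, -2.867, -0.822)

One sweep:
  p = (-12 - (4)·-2.000 - (4)·0.000) / (10) = -0.400
  q = (-9 - (1)·-0.400 - (-1)·0.000) / (3) = -2.867
  r = (0 - (3)·-0.400 - (-3)·-2.867) / (9) = -0.822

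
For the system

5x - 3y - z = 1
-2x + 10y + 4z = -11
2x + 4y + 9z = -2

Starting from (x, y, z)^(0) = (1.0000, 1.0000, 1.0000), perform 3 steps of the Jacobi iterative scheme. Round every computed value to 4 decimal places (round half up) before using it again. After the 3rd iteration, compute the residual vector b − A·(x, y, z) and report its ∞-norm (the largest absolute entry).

Iteration 1:
  x = (1 - (-3)·1.0000 - (-1)·1.0000) / (5) = 1.0000
  y = (-11 - (-2)·1.0000 - (4)·1.0000) / (10) = -1.3000
  z = (-2 - (2)·1.0000 - (4)·1.0000) / (9) = -0.8889
Iteration 2:
  x = (1 - (-3)·-1.3000 - (-1)·-0.8889) / (5) = -0.7578
  y = (-11 - (-2)·1.0000 - (4)·-0.8889) / (10) = -0.5444
  z = (-2 - (2)·1.0000 - (4)·-1.3000) / (9) = 0.1333
Iteration 3:
  x = (1 - (-3)·-0.5444 - (-1)·0.1333) / (5) = -0.1000
  y = (-11 - (-2)·-0.7578 - (4)·0.1333) / (10) = -1.3049
  z = (-2 - (2)·-0.7578 - (4)·-0.5444) / (9) = 0.1881
Residual b − A·x = (-2.2266, 1.0966, 1.7267); ∞-norm = 2.2266

2.2266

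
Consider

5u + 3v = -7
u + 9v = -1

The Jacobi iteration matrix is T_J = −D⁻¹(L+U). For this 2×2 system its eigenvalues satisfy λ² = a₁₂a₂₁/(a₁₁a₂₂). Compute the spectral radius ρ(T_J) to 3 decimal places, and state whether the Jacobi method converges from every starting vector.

0.258

a₁₂a₂₁/(a₁₁a₂₂) = (3)·(1) / ((5)·(9)) = 0.066667
ρ = √|0.066667| = √0.066667 = 0.258
ρ < 1, so Jacobi converges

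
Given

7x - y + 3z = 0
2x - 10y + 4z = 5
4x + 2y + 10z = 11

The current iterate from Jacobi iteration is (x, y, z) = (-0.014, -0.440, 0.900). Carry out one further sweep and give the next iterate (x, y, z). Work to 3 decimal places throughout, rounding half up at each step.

(-0.449, -0.143, 1.194)

One sweep:
  x = (0 - (-1)·-0.440 - (3)·0.900) / (7) = -0.449
  y = (5 - (2)·-0.014 - (4)·0.900) / (-10) = -0.143
  z = (11 - (4)·-0.014 - (2)·-0.440) / (10) = 1.194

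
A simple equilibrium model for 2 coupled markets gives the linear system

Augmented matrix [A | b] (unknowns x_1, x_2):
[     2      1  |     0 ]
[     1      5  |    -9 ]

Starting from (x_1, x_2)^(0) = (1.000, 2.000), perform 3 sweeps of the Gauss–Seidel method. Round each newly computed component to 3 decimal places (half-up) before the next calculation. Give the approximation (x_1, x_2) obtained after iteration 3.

Iteration 1:
  x_1 = (0 - (1)·2.000) / (2) = -1.000
  x_2 = (-9 - (1)·-1.000) / (5) = -1.600
Iteration 2:
  x_1 = (0 - (1)·-1.600) / (2) = 0.800
  x_2 = (-9 - (1)·0.800) / (5) = -1.960
Iteration 3:
  x_1 = (0 - (1)·-1.960) / (2) = 0.980
  x_2 = (-9 - (1)·0.980) / (5) = -1.996

(0.980, -1.996)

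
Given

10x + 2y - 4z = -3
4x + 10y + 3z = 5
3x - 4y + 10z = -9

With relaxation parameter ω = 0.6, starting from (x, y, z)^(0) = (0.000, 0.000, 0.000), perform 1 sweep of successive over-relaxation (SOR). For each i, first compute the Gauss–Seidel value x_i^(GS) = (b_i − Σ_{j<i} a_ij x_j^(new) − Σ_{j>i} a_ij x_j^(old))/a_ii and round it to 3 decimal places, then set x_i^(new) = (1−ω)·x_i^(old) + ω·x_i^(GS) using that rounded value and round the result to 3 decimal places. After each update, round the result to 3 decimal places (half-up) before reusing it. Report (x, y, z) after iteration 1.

Iteration 1:
  x: GS value = (-3 - (2)·0.000 - (-4)·0.000) / (10) = -0.300;  x ← (1−ω)·0.000 + ω·-0.300 = -0.180
  y: GS value = (5 - (4)·-0.180 - (3)·0.000) / (10) = 0.572;  y ← (1−ω)·0.000 + ω·0.572 = 0.343
  z: GS value = (-9 - (3)·-0.180 - (-4)·0.343) / (10) = -0.709;  z ← (1−ω)·0.000 + ω·-0.709 = -0.425

(-0.180, 0.343, -0.425)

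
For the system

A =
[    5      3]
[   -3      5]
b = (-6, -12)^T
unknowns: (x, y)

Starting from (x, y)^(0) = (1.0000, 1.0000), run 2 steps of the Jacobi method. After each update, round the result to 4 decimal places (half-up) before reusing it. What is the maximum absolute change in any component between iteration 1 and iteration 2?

Iteration 1:
  x = (-6 - (3)·1.0000) / (5) = -1.8000
  y = (-12 - (-3)·1.0000) / (5) = -1.8000
Iteration 2:
  x = (-6 - (3)·-1.8000) / (5) = -0.1200
  y = (-12 - (-3)·-1.8000) / (5) = -3.4800
Change: (1.6800, -1.6800) → max |·| = 1.6800

1.6800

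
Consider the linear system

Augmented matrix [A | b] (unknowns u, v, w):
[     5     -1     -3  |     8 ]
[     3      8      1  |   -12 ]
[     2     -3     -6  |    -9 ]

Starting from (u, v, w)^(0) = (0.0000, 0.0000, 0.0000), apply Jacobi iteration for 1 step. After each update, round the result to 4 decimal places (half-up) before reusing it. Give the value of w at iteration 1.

Iteration 1:
  u = (8 - (-1)·0.0000 - (-3)·0.0000) / (5) = 1.6000
  v = (-12 - (3)·0.0000 - (1)·0.0000) / (8) = -1.5000
  w = (-9 - (2)·0.0000 - (-3)·0.0000) / (-6) = 1.5000

1.5000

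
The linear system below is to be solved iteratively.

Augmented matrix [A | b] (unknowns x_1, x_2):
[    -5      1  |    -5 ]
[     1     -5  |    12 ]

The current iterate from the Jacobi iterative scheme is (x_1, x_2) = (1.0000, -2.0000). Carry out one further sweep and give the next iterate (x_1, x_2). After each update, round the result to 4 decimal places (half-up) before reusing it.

One sweep:
  x_1 = (-5 - (1)·-2.0000) / (-5) = 0.6000
  x_2 = (12 - (1)·1.0000) / (-5) = -2.2000

(0.6000, -2.2000)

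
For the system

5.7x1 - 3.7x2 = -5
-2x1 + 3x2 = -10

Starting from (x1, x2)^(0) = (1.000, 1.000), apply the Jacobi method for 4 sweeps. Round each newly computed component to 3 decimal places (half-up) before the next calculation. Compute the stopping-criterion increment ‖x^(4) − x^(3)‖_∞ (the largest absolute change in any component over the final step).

Iteration 1:
  x1 = (-5 - (-3.7)·1.000) / (5.7) = -0.228
  x2 = (-10 - (-2)·1.000) / (3) = -2.667
Iteration 2:
  x1 = (-5 - (-3.7)·-2.667) / (5.7) = -2.608
  x2 = (-10 - (-2)·-0.228) / (3) = -3.485
Iteration 3:
  x1 = (-5 - (-3.7)·-3.485) / (5.7) = -3.139
  x2 = (-10 - (-2)·-2.608) / (3) = -5.072
Iteration 4:
  x1 = (-5 - (-3.7)·-5.072) / (5.7) = -4.170
  x2 = (-10 - (-2)·-3.139) / (3) = -5.426
Change: (-1.031, -0.354) → max |·| = 1.031

1.031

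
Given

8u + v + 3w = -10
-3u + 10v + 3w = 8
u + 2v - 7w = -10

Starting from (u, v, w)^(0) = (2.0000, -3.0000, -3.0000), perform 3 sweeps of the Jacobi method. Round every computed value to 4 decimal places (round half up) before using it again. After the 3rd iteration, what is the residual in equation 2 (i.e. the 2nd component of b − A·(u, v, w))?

1.5538

Iteration 1:
  u = (-10 - (1)·-3.0000 - (3)·-3.0000) / (8) = 0.2500
  v = (8 - (-3)·2.0000 - (3)·-3.0000) / (10) = 2.3000
  w = (-10 - (1)·2.0000 - (2)·-3.0000) / (-7) = 0.8571
Iteration 2:
  u = (-10 - (1)·2.3000 - (3)·0.8571) / (8) = -1.8589
  v = (8 - (-3)·0.2500 - (3)·0.8571) / (10) = 0.6179
  w = (-10 - (1)·0.2500 - (2)·2.3000) / (-7) = 2.1214
Iteration 3:
  u = (-10 - (1)·0.6179 - (3)·2.1214) / (8) = -2.1228
  v = (8 - (-3)·-1.8589 - (3)·2.1214) / (10) = -0.3941
  w = (-10 - (1)·-1.8589 - (2)·0.6179) / (-7) = 1.3396
Residual b − A·x = (3.3577, 1.5538, 2.2882)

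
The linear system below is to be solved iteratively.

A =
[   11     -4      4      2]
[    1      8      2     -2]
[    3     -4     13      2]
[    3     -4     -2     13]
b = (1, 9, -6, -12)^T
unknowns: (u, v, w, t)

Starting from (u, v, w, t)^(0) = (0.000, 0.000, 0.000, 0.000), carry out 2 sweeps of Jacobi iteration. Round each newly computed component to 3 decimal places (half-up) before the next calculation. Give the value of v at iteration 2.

0.998

Iteration 1:
  u = (1 - (-4)·0.000 - (4)·0.000 - (2)·0.000) / (11) = 0.091
  v = (9 - (1)·0.000 - (2)·0.000 - (-2)·0.000) / (8) = 1.125
  w = (-6 - (3)·0.000 - (-4)·0.000 - (2)·0.000) / (13) = -0.462
  t = (-12 - (3)·0.000 - (-4)·0.000 - (-2)·0.000) / (13) = -0.923
Iteration 2:
  u = (1 - (-4)·1.125 - (4)·-0.462 - (2)·-0.923) / (11) = 0.836
  v = (9 - (1)·0.091 - (2)·-0.462 - (-2)·-0.923) / (8) = 0.998
  w = (-6 - (3)·0.091 - (-4)·1.125 - (2)·-0.923) / (13) = 0.006
  t = (-12 - (3)·0.091 - (-4)·1.125 - (-2)·-0.462) / (13) = -0.669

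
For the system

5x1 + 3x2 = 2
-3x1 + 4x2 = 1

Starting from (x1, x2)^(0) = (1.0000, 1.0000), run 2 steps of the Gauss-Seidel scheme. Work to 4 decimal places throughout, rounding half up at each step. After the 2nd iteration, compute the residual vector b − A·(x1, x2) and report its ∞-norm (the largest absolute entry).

1.2150

Iteration 1:
  x1 = (2 - (3)·1.0000) / (5) = -0.2000
  x2 = (1 - (-3)·-0.2000) / (4) = 0.1000
Iteration 2:
  x1 = (2 - (3)·0.1000) / (5) = 0.3400
  x2 = (1 - (-3)·0.3400) / (4) = 0.5050
Residual b − A·x = (-1.2150, 0.0000); ∞-norm = 1.2150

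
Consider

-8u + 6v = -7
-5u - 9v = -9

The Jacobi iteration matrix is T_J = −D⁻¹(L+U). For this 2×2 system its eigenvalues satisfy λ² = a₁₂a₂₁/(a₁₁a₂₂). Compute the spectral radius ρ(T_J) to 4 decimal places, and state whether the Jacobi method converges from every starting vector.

0.6455

a₁₂a₂₁/(a₁₁a₂₂) = (6)·(-5) / ((-8)·(-9)) = -0.416667
ρ = √|-0.416667| = √0.416667 = 0.6455
ρ < 1, so Jacobi converges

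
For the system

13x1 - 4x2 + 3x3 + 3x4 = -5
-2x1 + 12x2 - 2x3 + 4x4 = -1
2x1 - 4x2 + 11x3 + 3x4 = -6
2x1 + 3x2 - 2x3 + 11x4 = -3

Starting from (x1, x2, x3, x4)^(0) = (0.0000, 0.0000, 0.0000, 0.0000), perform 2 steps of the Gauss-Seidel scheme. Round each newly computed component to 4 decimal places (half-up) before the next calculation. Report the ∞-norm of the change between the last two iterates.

0.1365

Iteration 1:
  x1 = (-5 - (-4)·0.0000 - (3)·0.0000 - (3)·0.0000) / (13) = -0.3846
  x2 = (-1 - (-2)·-0.3846 - (-2)·0.0000 - (4)·0.0000) / (12) = -0.1474
  x3 = (-6 - (2)·-0.3846 - (-4)·-0.1474 - (3)·0.0000) / (11) = -0.5291
  x4 = (-3 - (2)·-0.3846 - (3)·-0.1474 - (-2)·-0.5291) / (11) = -0.2588
Iteration 2:
  x1 = (-5 - (-4)·-0.1474 - (3)·-0.5291 - (3)·-0.2588) / (13) = -0.2481
  x2 = (-1 - (-2)·-0.2481 - (-2)·-0.5291 - (4)·-0.2588) / (12) = -0.1266
  x3 = (-6 - (2)·-0.2481 - (-4)·-0.1266 - (3)·-0.2588) / (11) = -0.4758
  x4 = (-3 - (2)·-0.2481 - (3)·-0.1266 - (-2)·-0.4758) / (11) = -0.2796
Change: (0.1365, 0.0208, 0.0533, -0.0208) → max |·| = 0.1365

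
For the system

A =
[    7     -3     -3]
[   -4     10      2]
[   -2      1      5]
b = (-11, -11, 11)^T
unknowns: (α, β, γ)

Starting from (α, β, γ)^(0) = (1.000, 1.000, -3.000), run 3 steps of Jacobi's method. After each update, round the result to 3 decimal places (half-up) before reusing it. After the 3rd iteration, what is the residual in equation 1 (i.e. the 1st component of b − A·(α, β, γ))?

6.586

Iteration 1:
  α = (-11 - (-3)·1.000 - (-3)·-3.000) / (7) = -2.429
  β = (-11 - (-4)·1.000 - (2)·-3.000) / (10) = -0.100
  γ = (11 - (-2)·1.000 - (1)·1.000) / (5) = 2.400
Iteration 2:
  α = (-11 - (-3)·-0.100 - (-3)·2.400) / (7) = -0.586
  β = (-11 - (-4)·-2.429 - (2)·2.400) / (10) = -2.552
  γ = (11 - (-2)·-2.429 - (1)·-0.100) / (5) = 1.248
Iteration 3:
  α = (-11 - (-3)·-2.552 - (-3)·1.248) / (7) = -2.130
  β = (-11 - (-4)·-0.586 - (2)·1.248) / (10) = -1.584
  γ = (11 - (-2)·-0.586 - (1)·-2.552) / (5) = 2.476
Residual b − A·x = (6.586, -8.632, -4.056)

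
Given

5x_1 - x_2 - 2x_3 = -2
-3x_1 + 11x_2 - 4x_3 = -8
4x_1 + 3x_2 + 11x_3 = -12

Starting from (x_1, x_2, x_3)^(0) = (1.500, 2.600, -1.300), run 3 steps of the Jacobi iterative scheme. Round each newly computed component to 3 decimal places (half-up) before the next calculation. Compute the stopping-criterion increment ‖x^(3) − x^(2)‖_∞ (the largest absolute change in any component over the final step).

0.644

Iteration 1:
  x_1 = (-2 - (-1)·2.600 - (-2)·-1.300) / (5) = -0.400
  x_2 = (-8 - (-3)·1.500 - (-4)·-1.300) / (11) = -0.791
  x_3 = (-12 - (4)·1.500 - (3)·2.600) / (11) = -2.345
Iteration 2:
  x_1 = (-2 - (-1)·-0.791 - (-2)·-2.345) / (5) = -1.496
  x_2 = (-8 - (-3)·-0.400 - (-4)·-2.345) / (11) = -1.689
  x_3 = (-12 - (4)·-0.400 - (3)·-0.791) / (11) = -0.730
Iteration 3:
  x_1 = (-2 - (-1)·-1.689 - (-2)·-0.730) / (5) = -1.030
  x_2 = (-8 - (-3)·-1.496 - (-4)·-0.730) / (11) = -1.401
  x_3 = (-12 - (4)·-1.496 - (3)·-1.689) / (11) = -0.086
Change: (0.466, 0.288, 0.644) → max |·| = 0.644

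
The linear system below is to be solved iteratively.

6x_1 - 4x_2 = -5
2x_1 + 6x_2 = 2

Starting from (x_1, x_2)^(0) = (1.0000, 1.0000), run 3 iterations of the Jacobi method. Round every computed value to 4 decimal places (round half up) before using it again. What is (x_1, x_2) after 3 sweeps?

(-0.5741, 0.6111)

Iteration 1:
  x_1 = (-5 - (-4)·1.0000) / (6) = -0.1667
  x_2 = (2 - (2)·1.0000) / (6) = 0.0000
Iteration 2:
  x_1 = (-5 - (-4)·0.0000) / (6) = -0.8333
  x_2 = (2 - (2)·-0.1667) / (6) = 0.3889
Iteration 3:
  x_1 = (-5 - (-4)·0.3889) / (6) = -0.5741
  x_2 = (2 - (2)·-0.8333) / (6) = 0.6111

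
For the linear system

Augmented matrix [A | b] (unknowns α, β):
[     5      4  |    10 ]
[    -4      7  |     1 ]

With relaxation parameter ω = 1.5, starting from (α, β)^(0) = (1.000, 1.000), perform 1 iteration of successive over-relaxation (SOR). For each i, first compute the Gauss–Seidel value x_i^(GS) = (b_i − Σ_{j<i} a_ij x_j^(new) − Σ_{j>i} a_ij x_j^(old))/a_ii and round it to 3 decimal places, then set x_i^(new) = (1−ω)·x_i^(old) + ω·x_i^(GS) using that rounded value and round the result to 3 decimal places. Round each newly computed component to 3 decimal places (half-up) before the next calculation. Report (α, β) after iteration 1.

(1.300, 0.829)

Iteration 1:
  α: GS value = (10 - (4)·1.000) / (5) = 1.200;  α ← (1−ω)·1.000 + ω·1.200 = 1.300
  β: GS value = (1 - (-4)·1.300) / (7) = 0.886;  β ← (1−ω)·1.000 + ω·0.886 = 0.829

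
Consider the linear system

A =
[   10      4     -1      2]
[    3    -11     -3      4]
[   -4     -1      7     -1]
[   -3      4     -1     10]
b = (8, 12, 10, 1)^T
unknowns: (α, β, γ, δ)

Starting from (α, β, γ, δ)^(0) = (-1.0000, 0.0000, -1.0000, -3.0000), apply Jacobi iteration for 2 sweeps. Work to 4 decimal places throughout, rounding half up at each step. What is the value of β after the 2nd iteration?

Iteration 1:
  α = (8 - (4)·0.0000 - (-1)·-1.0000 - (2)·-3.0000) / (10) = 1.3000
  β = (12 - (3)·-1.0000 - (-3)·-1.0000 - (4)·-3.0000) / (-11) = -2.1818
  γ = (10 - (-4)·-1.0000 - (-1)·0.0000 - (-1)·-3.0000) / (7) = 0.4286
  δ = (1 - (-3)·-1.0000 - (4)·0.0000 - (-1)·-1.0000) / (10) = -0.3000
Iteration 2:
  α = (8 - (4)·-2.1818 - (-1)·0.4286 - (2)·-0.3000) / (10) = 1.7756
  β = (12 - (3)·1.3000 - (-3)·0.4286 - (4)·-0.3000) / (-11) = -0.9623
  γ = (10 - (-4)·1.3000 - (-1)·-2.1818 - (-1)·-0.3000) / (7) = 1.8169
  δ = (1 - (-3)·1.3000 - (4)·-2.1818 - (-1)·0.4286) / (10) = 1.4056

-0.9623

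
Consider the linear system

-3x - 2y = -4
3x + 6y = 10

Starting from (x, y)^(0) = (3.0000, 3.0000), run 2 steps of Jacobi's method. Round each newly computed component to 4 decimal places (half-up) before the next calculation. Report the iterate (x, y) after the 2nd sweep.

Iteration 1:
  x = (-4 - (-2)·3.0000) / (-3) = -0.6667
  y = (10 - (3)·3.0000) / (6) = 0.1667
Iteration 2:
  x = (-4 - (-2)·0.1667) / (-3) = 1.2222
  y = (10 - (3)·-0.6667) / (6) = 2.0000

(1.2222, 2.0000)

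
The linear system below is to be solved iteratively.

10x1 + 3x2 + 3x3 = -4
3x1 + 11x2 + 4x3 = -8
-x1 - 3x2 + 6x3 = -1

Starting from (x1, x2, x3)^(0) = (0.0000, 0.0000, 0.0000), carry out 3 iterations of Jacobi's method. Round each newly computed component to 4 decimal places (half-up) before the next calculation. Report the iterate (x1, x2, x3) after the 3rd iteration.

(-0.0536, -0.4742, -0.4674)

Iteration 1:
  x1 = (-4 - (3)·0.0000 - (3)·0.0000) / (10) = -0.4000
  x2 = (-8 - (3)·0.0000 - (4)·0.0000) / (11) = -0.7273
  x3 = (-1 - (-1)·0.0000 - (-3)·0.0000) / (6) = -0.1667
Iteration 2:
  x1 = (-4 - (3)·-0.7273 - (3)·-0.1667) / (10) = -0.1318
  x2 = (-8 - (3)·-0.4000 - (4)·-0.1667) / (11) = -0.5576
  x3 = (-1 - (-1)·-0.4000 - (-3)·-0.7273) / (6) = -0.5970
Iteration 3:
  x1 = (-4 - (3)·-0.5576 - (3)·-0.5970) / (10) = -0.0536
  x2 = (-8 - (3)·-0.1318 - (4)·-0.5970) / (11) = -0.4742
  x3 = (-1 - (-1)·-0.1318 - (-3)·-0.5576) / (6) = -0.4674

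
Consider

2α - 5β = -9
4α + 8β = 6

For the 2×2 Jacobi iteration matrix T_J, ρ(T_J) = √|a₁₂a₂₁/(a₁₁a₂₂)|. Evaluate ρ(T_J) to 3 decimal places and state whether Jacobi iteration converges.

a₁₂a₂₁/(a₁₁a₂₂) = (-5)·(4) / ((2)·(8)) = -1.250000
ρ = √|-1.250000| = √1.250000 = 1.118
ρ > 1, so Jacobi diverges

1.118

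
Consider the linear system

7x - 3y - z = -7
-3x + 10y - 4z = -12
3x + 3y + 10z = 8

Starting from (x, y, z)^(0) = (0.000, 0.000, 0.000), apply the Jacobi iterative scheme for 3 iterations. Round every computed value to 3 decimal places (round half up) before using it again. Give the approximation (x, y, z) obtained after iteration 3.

(-1.297, -1.036, 1.574)

Iteration 1:
  x = (-7 - (-3)·0.000 - (-1)·0.000) / (7) = -1.000
  y = (-12 - (-3)·0.000 - (-4)·0.000) / (10) = -1.200
  z = (8 - (3)·0.000 - (3)·0.000) / (10) = 0.800
Iteration 2:
  x = (-7 - (-3)·-1.200 - (-1)·0.800) / (7) = -1.400
  y = (-12 - (-3)·-1.000 - (-4)·0.800) / (10) = -1.180
  z = (8 - (3)·-1.000 - (3)·-1.200) / (10) = 1.460
Iteration 3:
  x = (-7 - (-3)·-1.180 - (-1)·1.460) / (7) = -1.297
  y = (-12 - (-3)·-1.400 - (-4)·1.460) / (10) = -1.036
  z = (8 - (3)·-1.400 - (3)·-1.180) / (10) = 1.574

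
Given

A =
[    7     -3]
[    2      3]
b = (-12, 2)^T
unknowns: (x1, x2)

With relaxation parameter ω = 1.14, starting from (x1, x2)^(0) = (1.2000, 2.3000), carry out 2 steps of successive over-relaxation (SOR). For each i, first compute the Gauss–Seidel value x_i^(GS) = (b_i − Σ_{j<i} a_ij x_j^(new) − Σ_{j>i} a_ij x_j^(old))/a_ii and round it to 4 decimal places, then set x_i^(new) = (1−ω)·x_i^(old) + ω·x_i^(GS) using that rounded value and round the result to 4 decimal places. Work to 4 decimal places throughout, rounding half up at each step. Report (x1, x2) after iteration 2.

Iteration 1:
  x1: GS value = (-12 - (-3)·2.3000) / (7) = -0.7286;  x1 ← (1−ω)·1.2000 + ω·-0.7286 = -0.9986
  x2: GS value = (2 - (2)·-0.9986) / (3) = 1.3324;  x2 ← (1−ω)·2.3000 + ω·1.3324 = 1.1969
Iteration 2:
  x1: GS value = (-12 - (-3)·1.1969) / (7) = -1.2013;  x1 ← (1−ω)·-0.9986 + ω·-1.2013 = -1.2297
  x2: GS value = (2 - (2)·-1.2297) / (3) = 1.4865;  x2 ← (1−ω)·1.1969 + ω·1.4865 = 1.5270

(-1.2297, 1.5270)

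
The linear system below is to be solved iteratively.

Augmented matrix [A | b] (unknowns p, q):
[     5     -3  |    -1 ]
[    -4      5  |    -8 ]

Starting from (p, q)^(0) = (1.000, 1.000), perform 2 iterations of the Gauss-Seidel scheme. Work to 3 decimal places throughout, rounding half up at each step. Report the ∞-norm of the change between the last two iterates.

Iteration 1:
  p = (-1 - (-3)·1.000) / (5) = 0.400
  q = (-8 - (-4)·0.400) / (5) = -1.280
Iteration 2:
  p = (-1 - (-3)·-1.280) / (5) = -0.968
  q = (-8 - (-4)·-0.968) / (5) = -2.374
Change: (-1.368, -1.094) → max |·| = 1.368

1.368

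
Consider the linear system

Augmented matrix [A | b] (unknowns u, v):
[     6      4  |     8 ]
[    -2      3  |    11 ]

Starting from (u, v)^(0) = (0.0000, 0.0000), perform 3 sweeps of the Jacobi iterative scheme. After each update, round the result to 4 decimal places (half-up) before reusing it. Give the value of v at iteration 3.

2.9259

Iteration 1:
  u = (8 - (4)·0.0000) / (6) = 1.3333
  v = (11 - (-2)·0.0000) / (3) = 3.6667
Iteration 2:
  u = (8 - (4)·3.6667) / (6) = -1.1111
  v = (11 - (-2)·1.3333) / (3) = 4.5555
Iteration 3:
  u = (8 - (4)·4.5555) / (6) = -1.7037
  v = (11 - (-2)·-1.1111) / (3) = 2.9259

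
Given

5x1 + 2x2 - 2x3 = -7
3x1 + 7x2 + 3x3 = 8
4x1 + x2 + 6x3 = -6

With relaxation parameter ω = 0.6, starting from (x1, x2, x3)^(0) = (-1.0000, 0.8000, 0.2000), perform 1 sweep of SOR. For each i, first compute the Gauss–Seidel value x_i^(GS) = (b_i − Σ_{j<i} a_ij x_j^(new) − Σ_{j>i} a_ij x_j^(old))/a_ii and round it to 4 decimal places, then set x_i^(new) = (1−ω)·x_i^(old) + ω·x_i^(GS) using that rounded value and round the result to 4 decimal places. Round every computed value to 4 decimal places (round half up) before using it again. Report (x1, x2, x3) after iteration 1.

Iteration 1:
  x1: GS value = (-7 - (2)·0.8000 - (-2)·0.2000) / (5) = -1.6400;  x1 ← (1−ω)·-1.0000 + ω·-1.6400 = -1.3840
  x2: GS value = (8 - (3)·-1.3840 - (3)·0.2000) / (7) = 1.6503;  x2 ← (1−ω)·0.8000 + ω·1.6503 = 1.3102
  x3: GS value = (-6 - (4)·-1.3840 - (1)·1.3102) / (6) = -0.2957;  x3 ← (1−ω)·0.2000 + ω·-0.2957 = -0.0974

(-1.3840, 1.3102, -0.0974)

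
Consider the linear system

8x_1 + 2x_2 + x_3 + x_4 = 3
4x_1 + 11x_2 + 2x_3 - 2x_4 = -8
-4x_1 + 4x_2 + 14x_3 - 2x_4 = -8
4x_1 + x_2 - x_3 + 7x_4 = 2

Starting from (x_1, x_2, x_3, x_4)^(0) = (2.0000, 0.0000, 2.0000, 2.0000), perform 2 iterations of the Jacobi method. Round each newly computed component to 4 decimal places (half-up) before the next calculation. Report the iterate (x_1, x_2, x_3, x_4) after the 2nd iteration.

Iteration 1:
  x_1 = (3 - (2)·0.0000 - (1)·2.0000 - (1)·2.0000) / (8) = -0.1250
  x_2 = (-8 - (4)·2.0000 - (2)·2.0000 - (-2)·2.0000) / (11) = -1.4545
  x_3 = (-8 - (-4)·2.0000 - (4)·0.0000 - (-2)·2.0000) / (14) = 0.2857
  x_4 = (2 - (4)·2.0000 - (1)·0.0000 - (-1)·2.0000) / (7) = -0.5714
Iteration 2:
  x_1 = (3 - (2)·-1.4545 - (1)·0.2857 - (1)·-0.5714) / (8) = 0.7743
  x_2 = (-8 - (4)·-0.1250 - (2)·0.2857 - (-2)·-0.5714) / (11) = -0.8377
  x_3 = (-8 - (-4)·-0.1250 - (4)·-1.4545 - (-2)·-0.5714) / (14) = -0.2732
  x_4 = (2 - (4)·-0.1250 - (1)·-1.4545 - (-1)·0.2857) / (7) = 0.6057

(0.7743, -0.8377, -0.2732, 0.6057)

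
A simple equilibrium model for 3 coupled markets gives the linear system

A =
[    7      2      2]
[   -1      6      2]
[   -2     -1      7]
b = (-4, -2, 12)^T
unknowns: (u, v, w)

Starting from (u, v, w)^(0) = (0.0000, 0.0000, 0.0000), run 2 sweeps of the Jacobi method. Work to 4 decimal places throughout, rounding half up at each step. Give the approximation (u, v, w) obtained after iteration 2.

Iteration 1:
  u = (-4 - (2)·0.0000 - (2)·0.0000) / (7) = -0.5714
  v = (-2 - (-1)·0.0000 - (2)·0.0000) / (6) = -0.3333
  w = (12 - (-2)·0.0000 - (-1)·0.0000) / (7) = 1.7143
Iteration 2:
  u = (-4 - (2)·-0.3333 - (2)·1.7143) / (7) = -0.9660
  v = (-2 - (-1)·-0.5714 - (2)·1.7143) / (6) = -1.0000
  w = (12 - (-2)·-0.5714 - (-1)·-0.3333) / (7) = 1.5034

(-0.9660, -1.0000, 1.5034)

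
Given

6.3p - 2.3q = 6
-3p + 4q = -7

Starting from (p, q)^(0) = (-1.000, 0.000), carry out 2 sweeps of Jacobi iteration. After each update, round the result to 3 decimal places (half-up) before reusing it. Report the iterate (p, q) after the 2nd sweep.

(0.040, -1.036)

Iteration 1:
  p = (6 - (-2.3)·0.000) / (6.3) = 0.952
  q = (-7 - (-3)·-1.000) / (4) = -2.500
Iteration 2:
  p = (6 - (-2.3)·-2.500) / (6.3) = 0.040
  q = (-7 - (-3)·0.952) / (4) = -1.036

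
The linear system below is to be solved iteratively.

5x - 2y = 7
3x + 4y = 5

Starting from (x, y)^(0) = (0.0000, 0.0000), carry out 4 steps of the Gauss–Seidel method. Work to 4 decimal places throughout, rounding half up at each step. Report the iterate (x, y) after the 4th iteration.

(1.4632, 0.1526)

Iteration 1:
  x = (7 - (-2)·0.0000) / (5) = 1.4000
  y = (5 - (3)·1.4000) / (4) = 0.2000
Iteration 2:
  x = (7 - (-2)·0.2000) / (5) = 1.4800
  y = (5 - (3)·1.4800) / (4) = 0.1400
Iteration 3:
  x = (7 - (-2)·0.1400) / (5) = 1.4560
  y = (5 - (3)·1.4560) / (4) = 0.1580
Iteration 4:
  x = (7 - (-2)·0.1580) / (5) = 1.4632
  y = (5 - (3)·1.4632) / (4) = 0.1526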